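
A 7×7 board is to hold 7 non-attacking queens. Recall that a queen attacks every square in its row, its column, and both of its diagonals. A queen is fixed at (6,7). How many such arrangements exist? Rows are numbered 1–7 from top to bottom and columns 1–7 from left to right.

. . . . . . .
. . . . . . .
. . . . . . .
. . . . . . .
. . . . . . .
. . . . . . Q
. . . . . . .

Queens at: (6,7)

Branch on row 1: col 1 → 1; col 3 → 2; col 4 → 2; col 5 → 1; col 6 → 1.
Sum: 1 + 2 + 2 + 1 + 1 = 7.

7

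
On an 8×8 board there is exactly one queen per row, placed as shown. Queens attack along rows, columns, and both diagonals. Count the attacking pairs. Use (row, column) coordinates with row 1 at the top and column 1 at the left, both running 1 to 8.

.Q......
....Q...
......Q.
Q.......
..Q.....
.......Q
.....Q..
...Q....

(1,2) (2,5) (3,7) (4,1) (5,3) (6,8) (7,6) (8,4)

0

All columns are distinct and no two queens satisfy |Δrow| = |Δcol|, so no pair attacks.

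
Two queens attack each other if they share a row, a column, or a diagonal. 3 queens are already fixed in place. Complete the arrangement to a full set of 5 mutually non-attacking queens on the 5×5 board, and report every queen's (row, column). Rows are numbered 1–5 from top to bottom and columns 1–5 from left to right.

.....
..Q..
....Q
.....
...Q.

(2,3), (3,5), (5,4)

(1,1) (2,3) (3,5) (4,2) (5,4)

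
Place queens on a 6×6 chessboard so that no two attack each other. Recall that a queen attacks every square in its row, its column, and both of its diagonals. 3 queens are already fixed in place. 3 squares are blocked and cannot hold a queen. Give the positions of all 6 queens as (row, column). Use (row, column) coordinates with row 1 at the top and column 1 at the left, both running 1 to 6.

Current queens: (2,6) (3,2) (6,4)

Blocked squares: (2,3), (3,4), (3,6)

Row 1: attacked by (2,6)→{5,6}; (3,2)→{2,4}; (6,4)→{4}. Safe: 1, 3. Place at column 3.
Row 4: attacked by (1,3)→{3,6}; (2,6)→{4,6}; (3,2)→{1,2,3}; (6,4)→{2,4,6}. Safe: 5. Place at column 5.
Row 5: attacked by (1,3)→{3}; (2,6)→{3,6}; (3,2)→{2,4}; (4,5)→{4,5,6}; (6,4)→{3,4,5}. Safe: 1. Place at column 1.
Columns [3, 6, 2, 5, 1, 4], r−c [-2, -4, 1, -1, 4, 2], r+c [4, 8, 5, 9, 6, 10] are all distinct, so no two queens attack.

(1,3) (2,6) (3,2) (4,5) (5,1) (6,4)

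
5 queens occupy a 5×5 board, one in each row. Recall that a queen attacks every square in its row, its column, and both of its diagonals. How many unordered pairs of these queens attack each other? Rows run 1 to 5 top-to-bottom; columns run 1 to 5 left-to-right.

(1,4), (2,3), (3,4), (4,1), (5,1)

6

Same column: (1,4)–(3,4) (column 4); (4,1)–(5,1) (column 1).
Same diagonal: (1,4)–(2,3) (|1−2| = |4−3| = 1); (1,4)–(4,1) (|1−4| = |4−1| = 3); (2,3)–(3,4) (|2−3| = |3−4| = 1); (2,3)–(4,1) (|2−4| = |3−1| = 2).
Total attacking pairs: 6.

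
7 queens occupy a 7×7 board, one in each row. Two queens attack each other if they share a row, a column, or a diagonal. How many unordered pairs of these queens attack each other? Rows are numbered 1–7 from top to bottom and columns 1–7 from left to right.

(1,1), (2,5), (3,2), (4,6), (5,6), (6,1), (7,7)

Same column: (1,1)–(6,1) (column 1); (4,6)–(5,6) (column 6).
Same diagonal: (1,1)–(7,7) (|1−7| = |1−7| = 6); (2,5)–(6,1) (|2−6| = |5−1| = 4).
Total attacking pairs: 4.

4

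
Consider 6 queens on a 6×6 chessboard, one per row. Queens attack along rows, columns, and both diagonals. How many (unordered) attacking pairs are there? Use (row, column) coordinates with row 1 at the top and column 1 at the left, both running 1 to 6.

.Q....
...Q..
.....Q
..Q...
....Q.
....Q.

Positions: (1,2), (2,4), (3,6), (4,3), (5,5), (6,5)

2

Same column: (5,5)–(6,5) (column 5).
Same diagonal: (4,3)–(6,5) (|4−6| = |3−5| = 2).
Total attacking pairs: 2.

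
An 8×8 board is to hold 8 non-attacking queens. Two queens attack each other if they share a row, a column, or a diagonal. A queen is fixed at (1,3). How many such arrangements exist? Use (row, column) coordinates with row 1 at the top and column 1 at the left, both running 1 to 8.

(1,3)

16

Branch on row 2: col 1 → 1; col 5 → 4; col 6 → 8; col 7 → 2; col 8 → 1.
Sum: 1 + 4 + 8 + 2 + 1 = 16.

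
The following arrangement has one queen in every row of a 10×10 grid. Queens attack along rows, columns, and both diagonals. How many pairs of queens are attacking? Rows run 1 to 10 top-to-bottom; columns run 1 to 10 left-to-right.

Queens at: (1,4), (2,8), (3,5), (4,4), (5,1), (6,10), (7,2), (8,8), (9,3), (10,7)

Same column: (1,4)–(4,4) (column 4); (2,8)–(8,8) (column 8).
Same diagonal: (3,5)–(4,4) (|3−4| = |5−4| = 1); (4,4)–(8,8) (|4−8| = |4−8| = 4); (6,10)–(8,8) (|6−8| = |10−8| = 2).
Total attacking pairs: 5.

5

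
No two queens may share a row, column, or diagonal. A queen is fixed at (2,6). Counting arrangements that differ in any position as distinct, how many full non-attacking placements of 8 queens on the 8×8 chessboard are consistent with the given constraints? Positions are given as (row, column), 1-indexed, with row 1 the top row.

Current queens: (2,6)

Branch on row 1: col 1 → 1; col 2 → 2; col 3 → 8; col 4 → 3; col 8 → 0.
Sum: 1 + 2 + 8 + 3 + 0 = 14.

14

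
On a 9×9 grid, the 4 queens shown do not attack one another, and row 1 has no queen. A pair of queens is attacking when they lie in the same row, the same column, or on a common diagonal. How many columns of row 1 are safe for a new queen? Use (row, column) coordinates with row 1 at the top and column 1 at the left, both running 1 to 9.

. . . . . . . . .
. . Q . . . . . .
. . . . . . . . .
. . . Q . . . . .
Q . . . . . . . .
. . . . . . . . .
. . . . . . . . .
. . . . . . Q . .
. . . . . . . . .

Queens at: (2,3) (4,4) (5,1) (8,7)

3

(2,3) attacks row 1 at column 3 and diagonals 2, 4.
(4,4) attacks row 1 at column 4 and diagonals 1, 7.
(5,1) attacks row 1 at column 1 and diagonals 5.
(8,7) attacks row 1 at column 7.
Attacked columns: {1, 2, 3, 4, 5, 7}. Safe: {6, 8, 9}.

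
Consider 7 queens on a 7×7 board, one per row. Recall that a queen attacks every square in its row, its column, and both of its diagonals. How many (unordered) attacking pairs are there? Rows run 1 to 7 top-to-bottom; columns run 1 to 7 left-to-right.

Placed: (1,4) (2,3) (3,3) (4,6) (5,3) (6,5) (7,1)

5

Same column: (2,3)–(3,3) (column 3); (2,3)–(5,3) (column 3); (3,3)–(5,3) (column 3).
Same diagonal: (1,4)–(2,3) (|1−2| = |4−3| = 1); (5,3)–(7,1) (|5−7| = |3−1| = 2).
Total attacking pairs: 5.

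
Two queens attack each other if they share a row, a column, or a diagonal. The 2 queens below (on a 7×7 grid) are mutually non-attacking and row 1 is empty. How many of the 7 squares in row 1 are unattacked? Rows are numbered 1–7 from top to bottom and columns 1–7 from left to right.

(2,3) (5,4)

4

(2,3) attacks row 1 at column 3 and diagonals 2, 4.
(5,4) attacks row 1 at column 4.
Attacked columns: {2, 3, 4}. Safe: {1, 5, 6, 7}.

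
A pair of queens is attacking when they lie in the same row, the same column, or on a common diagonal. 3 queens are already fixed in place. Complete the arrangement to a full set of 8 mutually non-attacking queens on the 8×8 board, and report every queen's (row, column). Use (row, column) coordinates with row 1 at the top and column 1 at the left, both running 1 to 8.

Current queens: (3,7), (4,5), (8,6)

(1,3) (2,1) (3,7) (4,5) (5,8) (6,2) (7,4) (8,6)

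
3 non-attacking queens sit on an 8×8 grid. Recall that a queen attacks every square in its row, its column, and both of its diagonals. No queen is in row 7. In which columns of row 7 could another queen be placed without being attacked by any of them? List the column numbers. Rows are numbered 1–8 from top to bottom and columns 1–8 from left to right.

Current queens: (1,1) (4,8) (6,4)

columns 2, 6

(1,1) attacks row 7 at column 1 and diagonals 7.
(4,8) attacks row 7 at column 8 and diagonals 5.
(6,4) attacks row 7 at column 4 and diagonals 3, 5.
Attacked columns: {1, 3, 4, 5, 7, 8}. Safe: {2, 6}.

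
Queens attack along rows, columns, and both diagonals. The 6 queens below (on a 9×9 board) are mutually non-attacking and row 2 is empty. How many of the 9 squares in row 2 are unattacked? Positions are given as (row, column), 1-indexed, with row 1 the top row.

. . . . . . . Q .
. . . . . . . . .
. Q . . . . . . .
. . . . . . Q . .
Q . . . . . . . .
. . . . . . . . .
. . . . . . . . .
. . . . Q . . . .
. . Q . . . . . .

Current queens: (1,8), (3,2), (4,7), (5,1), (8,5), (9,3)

1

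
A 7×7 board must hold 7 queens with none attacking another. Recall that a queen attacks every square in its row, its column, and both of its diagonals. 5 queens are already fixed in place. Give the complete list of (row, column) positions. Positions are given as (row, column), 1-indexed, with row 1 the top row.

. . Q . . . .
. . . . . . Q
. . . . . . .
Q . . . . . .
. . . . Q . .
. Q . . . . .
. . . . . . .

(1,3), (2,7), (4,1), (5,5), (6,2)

Row 3: attacked by (1,3)→{1,3,5}; (2,7)→{6,7}; (4,1)→{1,2}; (5,5)→{3,5,7}; (6,2)→{2,5}. Safe: 4. Place at column 4.
Row 7: attacked by (1,3)→{3}; (2,7)→{2,7}; (3,4)→{4}; (4,1)→{1,4}; (5,5)→{3,5,7}; (6,2)→{1,2,3}. Safe: 6. Place at column 6.
Columns [3, 7, 4, 1, 5, 2, 6], r−c [-2, -5, -1, 3, 0, 4, 1], r+c [4, 9, 7, 5, 10, 8, 13] are all distinct, so no two queens attack.

(1,3) (2,7) (3,4) (4,1) (5,5) (6,2) (7,6)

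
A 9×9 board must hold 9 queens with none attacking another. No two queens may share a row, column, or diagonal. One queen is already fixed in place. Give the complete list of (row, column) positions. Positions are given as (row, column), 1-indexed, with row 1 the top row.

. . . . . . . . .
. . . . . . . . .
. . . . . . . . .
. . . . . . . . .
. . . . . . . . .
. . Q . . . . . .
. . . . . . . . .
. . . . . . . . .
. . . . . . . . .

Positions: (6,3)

Row 1: attacked by (6,3)→{3,8}. Safe: 1, 2, 4, 5, 6, 7, 9. Place at column 1.
Row 2: attacked by (1,1)→{1,2}; (6,3)→{3,7}. Safe: 4, 5, 6, 8, 9. Place at column 5.
Row 3: attacked by (1,1)→{1,3}; (2,5)→{4,5,6}; (6,3)→{3,6}. Safe: 2, 7, 8, 9. Place at column 2.
Row 4: attacked by (1,1)→{1,4}; (2,5)→{3,5,7}; (3,2)→{1,2,3}; (6,3)→{1,3,5}. Safe: 6, 8, 9. Place at column 6.
Row 5: attacked by (1,1)→{1,5}; (2,5)→{2,5,8}; (3,2)→{2,4}; (4,6)→{5,6,7}; (6,3)→{2,3,4}. Safe: 9. Place at column 9.
Row 7: attacked by (1,1)→{1,7}; (2,5)→{5}; (3,2)→{2,6}; (4,6)→{3,6,9}; (5,9)→{7,9}; (6,3)→{2,3,4}. Safe: 8. Place at column 8.
Row 8: attacked by (1,1)→{1,8}; (2,5)→{5}; (3,2)→{2,7}; (4,6)→{2,6}; (5,9)→{6,9}; (6,3)→{1,3,5}; (7,8)→{7,8,9}. Safe: 4. Place at column 4.
Row 9: attacked by (1,1)→{1,9}; (2,5)→{5}; (3,2)→{2,8}; (4,6)→{1,6}; (5,9)→{5,9}; (6,3)→{3,6}; (7,8)→{6,8}; (8,4)→{3,4,5}. Safe: 7. Place at column 7.
Columns [1, 5, 2, 6, 9, 3, 8, 4, 7], r−c [0, -3, 1, -2, -4, 3, -1, 4, 2], r+c [2, 7, 5, 10, 14, 9, 15, 12, 16] are all distinct, so no two queens attack.

(1,1) (2,5) (3,2) (4,6) (5,9) (6,3) (7,8) (8,4) (9,7)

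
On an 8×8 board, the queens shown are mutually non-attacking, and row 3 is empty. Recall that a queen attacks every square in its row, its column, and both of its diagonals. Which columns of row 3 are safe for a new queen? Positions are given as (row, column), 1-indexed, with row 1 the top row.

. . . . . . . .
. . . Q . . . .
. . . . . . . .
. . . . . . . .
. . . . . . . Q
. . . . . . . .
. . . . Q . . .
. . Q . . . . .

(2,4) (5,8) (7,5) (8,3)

(2,4) attacks row 3 at column 4 and diagonals 3, 5.
(5,8) attacks row 3 at column 8 and diagonals 6.
(7,5) attacks row 3 at column 5 and diagonals 1.
(8,3) attacks row 3 at column 3 and diagonals 8.
Attacked columns: {1, 3, 4, 5, 6, 8}. Safe: {2, 7}.

columns 2, 7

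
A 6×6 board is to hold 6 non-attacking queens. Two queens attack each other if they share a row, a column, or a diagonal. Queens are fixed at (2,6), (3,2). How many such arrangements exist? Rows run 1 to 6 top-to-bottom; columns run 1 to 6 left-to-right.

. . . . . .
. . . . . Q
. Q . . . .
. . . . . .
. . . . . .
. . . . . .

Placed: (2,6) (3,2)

Branch on row 1: col 1 → 0; col 3 → 1.
Sum: 0 + 1 = 1.

1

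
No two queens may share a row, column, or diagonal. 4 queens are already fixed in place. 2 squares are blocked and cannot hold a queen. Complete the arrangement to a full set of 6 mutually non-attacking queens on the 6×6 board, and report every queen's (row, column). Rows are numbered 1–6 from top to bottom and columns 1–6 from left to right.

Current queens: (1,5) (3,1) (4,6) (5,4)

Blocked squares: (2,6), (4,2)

Row 2: attacked by (1,5)→{4,5,6}; (3,1)→{1,2}; (4,6)→{4,6}; (5,4)→{1,4}. Blocked: 6. Safe: 3. Place at column 3.
Row 6: attacked by (1,5)→{5}; (2,3)→{3}; (3,1)→{1,4}; (4,6)→{4,6}; (5,4)→{3,4,5}. Safe: 2. Place at column 2.
Columns [5, 3, 1, 6, 4, 2], r−c [-4, -1, 2, -2, 1, 4], r+c [6, 5, 4, 10, 9, 8] are all distinct, so no two queens attack.

(1,5) (2,3) (3,1) (4,6) (5,4) (6,2)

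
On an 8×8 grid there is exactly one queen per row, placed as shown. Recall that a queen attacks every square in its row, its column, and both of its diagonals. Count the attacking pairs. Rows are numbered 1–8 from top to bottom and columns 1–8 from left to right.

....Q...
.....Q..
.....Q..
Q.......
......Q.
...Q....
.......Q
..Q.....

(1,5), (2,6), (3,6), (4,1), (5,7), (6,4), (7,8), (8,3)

Same column: (2,6)–(3,6) (column 6).
Same diagonal: (1,5)–(2,6) (|1−2| = |5−6| = 1).
Total attacking pairs: 2.

2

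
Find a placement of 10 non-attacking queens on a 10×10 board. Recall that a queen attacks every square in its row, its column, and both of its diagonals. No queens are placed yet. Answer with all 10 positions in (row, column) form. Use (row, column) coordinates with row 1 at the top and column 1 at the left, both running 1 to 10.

(1,5) (2,7) (3,1) (4,10) (5,6) (6,9) (7,3) (8,8) (9,4) (10,2)

Row 1: Safe: 1, 2, 3, 4, 5, 6, 7, 8, 9, 10. Place at column 5.
Row 2: attacked by (1,5)→{4,5,6}. Safe: 1, 2, 3, 7, 8, 9, 10. Place at column 7.
Row 3: attacked by (1,5)→{3,5,7}; (2,7)→{6,7,8}. Safe: 1, 2, 4, 9, 10. Place at column 1.
Row 4: attacked by (1,5)→{2,5,8}; (2,7)→{5,7,9}; (3,1)→{1,2}. Safe: 3, 4, 6, 10. Place at column 10.
Row 5: attacked by (1,5)→{1,5,9}; (2,7)→{4,7,10}; (3,1)→{1,3}; (4,10)→{9,10}. Safe: 2, 6, 8. Place at column 6.
Row 6: attacked by (1,5)→{5,10}; (2,7)→{3,7}; (3,1)→{1,4}; (4,10)→{8,10}; (5,6)→{5,6,7}. Safe: 2, 9. Place at column 9.
Row 7: attacked by (1,5)→{5}; (2,7)→{2,7}; (3,1)→{1,5}; (4,10)→{7,10}; (5,6)→{4,6,8}; (6,9)→{8,9,10}. Safe: 3. Place at column 3.
Row 8: attacked by (1,5)→{5}; (2,7)→{1,7}; (3,1)→{1,6}; (4,10)→{6,10}; (5,6)→{3,6,9}; (6,9)→{7,9}; (7,3)→{2,3,4}. Safe: 8. Place at column 8.
Row 9: attacked by (1,5)→{5}; (2,7)→{7}; (3,1)→{1,7}; (4,10)→{5,10}; (5,6)→{2,6,10}; (6,9)→{6,9}; (7,3)→{1,3,5}; (8,8)→{7,8,9}. Safe: 4. Place at column 4.
Row 10: attacked by (1,5)→{5}; (2,7)→{7}; (3,1)→{1,8}; (4,10)→{4,10}; (5,6)→{1,6}; (6,9)→{5,9}; (7,3)→{3,6}; (8,8)→{6,8,10}; (9,4)→{3,4,5}. Safe: 2. Place at column 2.
Columns [5, 7, 1, 10, 6, 9, 3, 8, 4, 2], r−c [-4, -5, 2, -6, -1, -3, 4, 0, 5, 8], r+c [6, 9, 4, 14, 11, 15, 10, 16, 13, 12] are all distinct, so no two queens attack.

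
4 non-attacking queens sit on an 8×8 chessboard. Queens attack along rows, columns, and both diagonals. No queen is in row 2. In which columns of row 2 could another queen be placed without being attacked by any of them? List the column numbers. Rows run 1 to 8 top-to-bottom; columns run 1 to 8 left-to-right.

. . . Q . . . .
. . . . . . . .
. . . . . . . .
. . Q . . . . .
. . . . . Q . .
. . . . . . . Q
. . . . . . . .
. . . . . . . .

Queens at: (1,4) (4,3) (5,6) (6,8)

(1,4) attacks row 2 at column 4 and diagonals 3, 5.
(4,3) attacks row 2 at column 3 and diagonals 1, 5.
(5,6) attacks row 2 at column 6 and diagonals 3.
(6,8) attacks row 2 at column 8 and diagonals 4.
Attacked columns: {1, 3, 4, 5, 6, 8}. Safe: {2, 7}.

columns 2, 7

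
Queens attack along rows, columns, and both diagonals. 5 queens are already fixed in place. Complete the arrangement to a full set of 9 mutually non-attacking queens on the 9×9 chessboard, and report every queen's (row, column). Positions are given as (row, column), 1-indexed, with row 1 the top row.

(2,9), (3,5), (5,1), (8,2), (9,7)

(1,4) (2,9) (3,5) (4,8) (5,1) (6,3) (7,6) (8,2) (9,7)

Row 1: attacked by (2,9)→{8,9}; (3,5)→{3,5,7}; (5,1)→{1,5}; (8,2)→{2,9}; (9,7)→{7}. Safe: 4, 6. Place at column 4.
Row 4: attacked by (1,4)→{1,4,7}; (2,9)→{7,9}; (3,5)→{4,5,6}; (5,1)→{1,2}; (8,2)→{2,6}; (9,7)→{2,7}. Safe: 3, 8. Place at column 8.
Row 6: attacked by (1,4)→{4,9}; (2,9)→{5,9}; (3,5)→{2,5,8}; (4,8)→{6,8}; (5,1)→{1,2}; (8,2)→{2,4}; (9,7)→{4,7}. Safe: 3. Place at column 3.
Row 7: attacked by (1,4)→{4}; (2,9)→{4,9}; (3,5)→{1,5,9}; (4,8)→{5,8}; (5,1)→{1,3}; (6,3)→{2,3,4}; (8,2)→{1,2,3}; (9,7)→{5,7,9}. Safe: 6. Place at column 6.
Columns [4, 9, 5, 8, 1, 3, 6, 2, 7], r−c [-3, -7, -2, -4, 4, 3, 1, 6, 2], r+c [5, 11, 8, 12, 6, 9, 13, 10, 16] are all distinct, so no two queens attack.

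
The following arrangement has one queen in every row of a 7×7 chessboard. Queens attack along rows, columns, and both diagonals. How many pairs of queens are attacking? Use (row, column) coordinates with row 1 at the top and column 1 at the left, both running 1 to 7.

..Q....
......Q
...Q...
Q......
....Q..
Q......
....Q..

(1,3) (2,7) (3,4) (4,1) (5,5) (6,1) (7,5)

3

Same column: (4,1)–(6,1) (column 1); (5,5)–(7,5) (column 5).
Same diagonal: (3,4)–(6,1) (|3−6| = |4−1| = 3).
Total attacking pairs: 3.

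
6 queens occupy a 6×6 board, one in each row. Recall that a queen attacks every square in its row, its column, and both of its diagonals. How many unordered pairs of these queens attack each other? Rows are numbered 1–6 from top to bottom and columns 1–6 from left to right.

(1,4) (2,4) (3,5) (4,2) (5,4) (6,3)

6

Same column: (1,4)–(2,4) (column 4); (1,4)–(5,4) (column 4); (2,4)–(5,4) (column 4).
Same diagonal: (2,4)–(3,5) (|2−3| = |4−5| = 1); (2,4)–(4,2) (|2−4| = |4−2| = 2); (5,4)–(6,3) (|5−6| = |4−3| = 1).
Total attacking pairs: 6.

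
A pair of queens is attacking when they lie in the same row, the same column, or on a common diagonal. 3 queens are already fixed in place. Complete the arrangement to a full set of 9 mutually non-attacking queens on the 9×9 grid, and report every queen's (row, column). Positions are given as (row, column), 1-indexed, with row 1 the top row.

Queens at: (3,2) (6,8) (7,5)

Row 1: attacked by (3,2)→{2,4}; (6,8)→{3,8}; (7,5)→{5}. Safe: 1, 6, 7, 9. Place at column 9.
Row 2: attacked by (1,9)→{8,9}; (3,2)→{1,2,3}; (6,8)→{4,8}; (7,5)→{5}. Safe: 6, 7. Place at column 7.
Row 4: attacked by (1,9)→{6,9}; (2,7)→{5,7,9}; (3,2)→{1,2,3}; (6,8)→{6,8}; (7,5)→{2,5,8}. Safe: 4. Place at column 4.
Row 5: attacked by (1,9)→{5,9}; (2,7)→{4,7}; (3,2)→{2,4}; (4,4)→{3,4,5}; (6,8)→{7,8,9}; (7,5)→{3,5,7}. Safe: 1, 6. Place at column 1.
Row 8: attacked by (1,9)→{2,9}; (2,7)→{1,7}; (3,2)→{2,7}; (4,4)→{4,8}; (5,1)→{1,4}; (6,8)→{6,8}; (7,5)→{4,5,6}. Safe: 3. Place at column 3.
Row 9: attacked by (1,9)→{1,9}; (2,7)→{7}; (3,2)→{2,8}; (4,4)→{4,9}; (5,1)→{1,5}; (6,8)→{5,8}; (7,5)→{3,5,7}; (8,3)→{2,3,4}. Safe: 6. Place at column 6.
Columns [9, 7, 2, 4, 1, 8, 5, 3, 6], r−c [-8, -5, 1, 0, 4, -2, 2, 5, 3], r+c [10, 9, 5, 8, 6, 14, 12, 11, 15] are all distinct, so no two queens attack.

(1,9) (2,7) (3,2) (4,4) (5,1) (6,8) (7,5) (8,3) (9,6)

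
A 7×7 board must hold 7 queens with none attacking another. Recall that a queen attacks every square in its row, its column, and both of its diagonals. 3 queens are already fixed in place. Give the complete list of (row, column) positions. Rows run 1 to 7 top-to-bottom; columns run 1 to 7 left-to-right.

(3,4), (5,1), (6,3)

Row 1: attacked by (3,4)→{2,4,6}; (5,1)→{1,5}; (6,3)→{3}. Safe: 7. Place at column 7.
Row 2: attacked by (1,7)→{6,7}; (3,4)→{3,4,5}; (5,1)→{1,4}; (6,3)→{3,7}. Safe: 2. Place at column 2.
Row 4: attacked by (1,7)→{4,7}; (2,2)→{2,4}; (3,4)→{3,4,5}; (5,1)→{1,2}; (6,3)→{1,3,5}. Safe: 6. Place at column 6.
Row 7: attacked by (1,7)→{1,7}; (2,2)→{2,7}; (3,4)→{4}; (4,6)→{3,6}; (5,1)→{1,3}; (6,3)→{2,3,4}. Safe: 5. Place at column 5.
Columns [7, 2, 4, 6, 1, 3, 5], r−c [-6, 0, -1, -2, 4, 3, 2], r+c [8, 4, 7, 10, 6, 9, 12] are all distinct, so no two queens attack.

(1,7) (2,2) (3,4) (4,6) (5,1) (6,3) (7,5)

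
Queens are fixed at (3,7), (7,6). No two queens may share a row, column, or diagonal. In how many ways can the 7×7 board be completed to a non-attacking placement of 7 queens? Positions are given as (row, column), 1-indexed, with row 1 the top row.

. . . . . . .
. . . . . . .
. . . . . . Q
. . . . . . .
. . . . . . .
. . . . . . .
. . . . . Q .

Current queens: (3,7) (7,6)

Branch on row 1: col 1 → 0; col 2 → 1; col 3 → 0; col 4 → 1.
Sum: 0 + 1 + 0 + 1 = 2.

2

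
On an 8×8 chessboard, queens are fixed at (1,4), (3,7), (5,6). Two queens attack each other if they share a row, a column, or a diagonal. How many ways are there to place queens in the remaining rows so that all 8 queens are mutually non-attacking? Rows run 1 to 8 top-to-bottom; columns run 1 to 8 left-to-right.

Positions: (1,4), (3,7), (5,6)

2

Branch on row 2: col 1 → 0; col 2 → 2.
Sum: 0 + 2 = 2.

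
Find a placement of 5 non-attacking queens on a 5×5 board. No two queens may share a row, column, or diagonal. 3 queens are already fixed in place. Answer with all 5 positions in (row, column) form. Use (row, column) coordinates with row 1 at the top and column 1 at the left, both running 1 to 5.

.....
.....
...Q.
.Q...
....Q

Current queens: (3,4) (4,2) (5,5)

(1,3) (2,1) (3,4) (4,2) (5,5)

Row 1: attacked by (3,4)→{2,4}; (4,2)→{2,5}; (5,5)→{1,5}. Safe: 3. Place at column 3.
Row 2: attacked by (1,3)→{2,3,4}; (3,4)→{3,4,5}; (4,2)→{2,4}; (5,5)→{2,5}. Safe: 1. Place at column 1.
Columns [3, 1, 4, 2, 5], r−c [-2, 1, -1, 2, 0], r+c [4, 3, 7, 6, 10] are all distinct, so no two queens attack.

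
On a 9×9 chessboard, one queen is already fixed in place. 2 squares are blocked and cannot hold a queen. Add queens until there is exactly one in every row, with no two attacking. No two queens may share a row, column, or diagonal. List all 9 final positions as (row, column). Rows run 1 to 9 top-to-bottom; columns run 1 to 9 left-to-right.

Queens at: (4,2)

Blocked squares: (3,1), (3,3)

Row 1: attacked by (4,2)→{2,5}. Safe: 1, 3, 4, 6, 7, 8, 9. Place at column 1.
Row 2: attacked by (1,1)→{1,2}; (4,2)→{2,4}. Safe: 3, 5, 6, 7, 8, 9. Place at column 8.
Row 3: attacked by (1,1)→{1,3}; (2,8)→{7,8,9}; (4,2)→{1,2,3}. Blocked: 1,3. Safe: 4, 5, 6. Place at column 4.
Row 5: attacked by (1,1)→{1,5}; (2,8)→{5,8}; (3,4)→{2,4,6}; (4,2)→{1,2,3}. Safe: 7, 9. Place at column 7.
Row 6: attacked by (1,1)→{1,6}; (2,8)→{4,8}; (3,4)→{1,4,7}; (4,2)→{2,4}; (5,7)→{6,7,8}. Safe: 3, 5, 9. Place at column 9.
Row 7: attacked by (1,1)→{1,7}; (2,8)→{3,8}; (3,4)→{4,8}; (4,2)→{2,5}; (5,7)→{5,7,9}; (6,9)→{8,9}. Safe: 6. Place at column 6.
Row 8: attacked by (1,1)→{1,8}; (2,8)→{2,8}; (3,4)→{4,9}; (4,2)→{2,6}; (5,7)→{4,7}; (6,9)→{7,9}; (7,6)→{5,6,7}. Safe: 3. Place at column 3.
Row 9: attacked by (1,1)→{1,9}; (2,8)→{1,8}; (3,4)→{4}; (4,2)→{2,7}; (5,7)→{3,7}; (6,9)→{6,9}; (7,6)→{4,6,8}; (8,3)→{2,3,4}. Safe: 5. Place at column 5.
Columns [1, 8, 4, 2, 7, 9, 6, 3, 5], r−c [0, -6, -1, 2, -2, -3, 1, 5, 4], r+c [2, 10, 7, 6, 12, 15, 13, 11, 14] are all distinct, so no two queens attack.

(1,1) (2,8) (3,4) (4,2) (5,7) (6,9) (7,6) (8,3) (9,5)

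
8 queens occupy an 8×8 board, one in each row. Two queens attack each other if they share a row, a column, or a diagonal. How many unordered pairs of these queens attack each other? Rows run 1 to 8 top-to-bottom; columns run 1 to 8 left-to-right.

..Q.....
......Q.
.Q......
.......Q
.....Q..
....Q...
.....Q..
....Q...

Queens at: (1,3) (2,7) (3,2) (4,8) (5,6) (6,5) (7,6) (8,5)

Same column: (5,6)–(7,6) (column 6); (6,5)–(8,5) (column 5).
Same diagonal: (3,2)–(6,5) (|3−6| = |2−5| = 3); (3,2)–(7,6) (|3−7| = |2−6| = 4); (5,6)–(6,5) (|5−6| = |6−5| = 1); (6,5)–(7,6) (|6−7| = |5−6| = 1); (7,6)–(8,5) (|7−8| = |6−5| = 1).
Total attacking pairs: 7.

7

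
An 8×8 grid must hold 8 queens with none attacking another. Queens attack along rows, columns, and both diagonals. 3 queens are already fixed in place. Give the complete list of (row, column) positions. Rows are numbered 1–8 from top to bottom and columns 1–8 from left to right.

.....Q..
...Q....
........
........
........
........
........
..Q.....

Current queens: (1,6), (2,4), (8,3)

(1,6) (2,4) (3,7) (4,1) (5,8) (6,2) (7,5) (8,3)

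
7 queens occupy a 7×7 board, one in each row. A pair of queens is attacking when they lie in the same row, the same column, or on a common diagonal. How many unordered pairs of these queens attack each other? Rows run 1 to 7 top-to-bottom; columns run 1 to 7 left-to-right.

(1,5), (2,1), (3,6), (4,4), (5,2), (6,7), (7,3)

0

All columns are distinct and no two queens satisfy |Δrow| = |Δcol|, so no pair attacks.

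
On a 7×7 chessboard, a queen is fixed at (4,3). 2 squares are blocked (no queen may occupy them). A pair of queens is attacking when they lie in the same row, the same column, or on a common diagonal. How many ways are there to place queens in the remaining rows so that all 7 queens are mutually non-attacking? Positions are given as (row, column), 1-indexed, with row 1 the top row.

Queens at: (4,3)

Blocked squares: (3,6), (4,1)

Branch on row 1: col 1 → 1; col 2 → 1; col 4 → 1; col 5 → 0; col 7 → 0.
Sum: 1 + 1 + 1 + 0 + 0 = 3.

3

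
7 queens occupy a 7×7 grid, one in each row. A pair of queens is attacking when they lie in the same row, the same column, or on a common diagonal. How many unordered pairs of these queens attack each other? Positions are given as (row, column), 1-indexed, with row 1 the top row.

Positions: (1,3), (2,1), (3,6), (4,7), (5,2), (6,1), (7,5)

Same column: (2,1)–(6,1) (column 1).
Same diagonal: (3,6)–(4,7) (|3−4| = |6−7| = 1); (5,2)–(6,1) (|5−6| = |2−1| = 1).
Total attacking pairs: 3.

3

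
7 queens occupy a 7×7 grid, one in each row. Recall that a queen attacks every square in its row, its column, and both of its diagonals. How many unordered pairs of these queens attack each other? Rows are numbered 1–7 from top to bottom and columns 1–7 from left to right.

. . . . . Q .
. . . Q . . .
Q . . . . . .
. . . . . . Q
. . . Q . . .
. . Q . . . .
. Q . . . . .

Same column: (2,4)–(5,4) (column 4).
Same diagonal: (5,4)–(6,3) (|5−6| = |4−3| = 1); (5,4)–(7,2) (|5−7| = |4−2| = 2); (6,3)–(7,2) (|6−7| = |3−2| = 1).
Total attacking pairs: 4.

4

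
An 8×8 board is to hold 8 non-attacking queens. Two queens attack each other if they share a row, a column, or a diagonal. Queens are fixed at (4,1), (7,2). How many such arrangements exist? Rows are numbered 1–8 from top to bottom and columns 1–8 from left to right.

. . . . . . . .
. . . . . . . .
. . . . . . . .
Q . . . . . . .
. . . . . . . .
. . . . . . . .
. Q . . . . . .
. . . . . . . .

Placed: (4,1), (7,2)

4

Branch on row 1: col 3 → 1; col 5 → 1; col 6 → 1; col 7 → 1.
Sum: 1 + 1 + 1 + 1 = 4.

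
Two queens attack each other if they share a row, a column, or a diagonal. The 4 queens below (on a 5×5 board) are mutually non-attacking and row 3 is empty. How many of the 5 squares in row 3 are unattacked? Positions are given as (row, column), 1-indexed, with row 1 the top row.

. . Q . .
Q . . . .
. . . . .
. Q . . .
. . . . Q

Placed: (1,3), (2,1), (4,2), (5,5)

1

(1,3) attacks row 3 at column 3 and diagonals 1, 5.
(2,1) attacks row 3 at column 1 and diagonals 2.
(4,2) attacks row 3 at column 2 and diagonals 1, 3.
(5,5) attacks row 3 at column 5 and diagonals 3.
Attacked columns: {1, 2, 3, 5}. Safe: {4}.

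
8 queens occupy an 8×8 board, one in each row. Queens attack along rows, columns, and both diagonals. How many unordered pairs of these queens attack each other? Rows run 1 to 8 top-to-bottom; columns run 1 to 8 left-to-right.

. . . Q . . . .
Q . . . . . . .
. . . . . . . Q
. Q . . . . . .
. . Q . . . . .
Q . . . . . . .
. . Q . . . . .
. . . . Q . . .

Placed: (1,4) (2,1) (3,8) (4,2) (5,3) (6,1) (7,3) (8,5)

Same column: (2,1)–(6,1) (column 1); (5,3)–(7,3) (column 3).
Same diagonal: (4,2)–(5,3) (|4−5| = |2−3| = 1).
Total attacking pairs: 3.

3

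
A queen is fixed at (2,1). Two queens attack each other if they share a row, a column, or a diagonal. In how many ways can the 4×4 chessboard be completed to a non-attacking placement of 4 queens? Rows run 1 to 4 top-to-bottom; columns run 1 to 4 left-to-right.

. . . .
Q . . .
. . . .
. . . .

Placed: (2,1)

Branch on row 1: col 3 → 1; col 4 → 0.
Sum: 1 + 0 = 1.

1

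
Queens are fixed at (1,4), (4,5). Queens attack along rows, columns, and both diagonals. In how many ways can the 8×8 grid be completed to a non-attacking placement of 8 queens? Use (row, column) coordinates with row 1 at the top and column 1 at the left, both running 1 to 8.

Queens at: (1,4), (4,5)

Branch on row 2: col 1 → 0; col 2 → 2; col 6 → 1; col 8 → 1.
Sum: 0 + 2 + 1 + 1 = 4.

4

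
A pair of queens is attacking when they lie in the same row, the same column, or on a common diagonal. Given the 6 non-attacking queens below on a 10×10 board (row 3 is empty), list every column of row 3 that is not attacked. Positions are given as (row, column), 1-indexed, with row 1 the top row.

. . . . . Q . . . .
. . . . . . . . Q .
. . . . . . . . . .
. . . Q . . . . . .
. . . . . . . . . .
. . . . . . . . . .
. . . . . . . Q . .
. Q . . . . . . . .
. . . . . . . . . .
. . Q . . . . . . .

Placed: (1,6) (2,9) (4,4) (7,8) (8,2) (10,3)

columns 1

(1,6) attacks row 3 at column 6 and diagonals 4, 8.
(2,9) attacks row 3 at column 9 and diagonals 8, 10.
(4,4) attacks row 3 at column 4 and diagonals 3, 5.
(7,8) attacks row 3 at column 8 and diagonals 4.
(8,2) attacks row 3 at column 2 and diagonals 7.
(10,3) attacks row 3 at column 3 and diagonals 10.
Attacked columns: {2, 3, 4, 5, 6, 7, 8, 9, 10}. Safe: {1}.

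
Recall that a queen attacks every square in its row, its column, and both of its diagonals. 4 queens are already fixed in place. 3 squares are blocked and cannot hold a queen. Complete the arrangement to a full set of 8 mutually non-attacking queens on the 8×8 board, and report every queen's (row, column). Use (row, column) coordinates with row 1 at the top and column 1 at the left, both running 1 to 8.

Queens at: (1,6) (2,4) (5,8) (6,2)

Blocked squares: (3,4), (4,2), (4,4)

Row 3: attacked by (1,6)→{4,6,8}; (2,4)→{3,4,5}; (5,8)→{6,8}; (6,2)→{2,5}. Blocked: 4. Safe: 1, 7. Place at column 1.
Row 4: attacked by (1,6)→{3,6}; (2,4)→{2,4,6}; (3,1)→{1,2}; (5,8)→{7,8}; (6,2)→{2,4}. Blocked: 2,4. Safe: 5. Place at column 5.
Row 7: attacked by (1,6)→{6}; (2,4)→{4}; (3,1)→{1,5}; (4,5)→{2,5,8}; (5,8)→{6,8}; (6,2)→{1,2,3}. Safe: 7. Place at column 7.
Row 8: attacked by (1,6)→{6}; (2,4)→{4}; (3,1)→{1,6}; (4,5)→{1,5}; (5,8)→{5,8}; (6,2)→{2,4}; (7,7)→{6,7,8}. Safe: 3. Place at column 3.
Columns [6, 4, 1, 5, 8, 2, 7, 3], r−c [-5, -2, 2, -1, -3, 4, 0, 5], r+c [7, 6, 4, 9, 13, 8, 14, 11] are all distinct, so no two queens attack.

(1,6) (2,4) (3,1) (4,5) (5,8) (6,2) (7,7) (8,3)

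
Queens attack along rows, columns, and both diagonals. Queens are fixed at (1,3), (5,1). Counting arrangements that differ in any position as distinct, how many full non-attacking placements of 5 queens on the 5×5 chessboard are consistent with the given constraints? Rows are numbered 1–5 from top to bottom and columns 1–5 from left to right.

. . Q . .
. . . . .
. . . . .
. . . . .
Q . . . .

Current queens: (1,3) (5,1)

1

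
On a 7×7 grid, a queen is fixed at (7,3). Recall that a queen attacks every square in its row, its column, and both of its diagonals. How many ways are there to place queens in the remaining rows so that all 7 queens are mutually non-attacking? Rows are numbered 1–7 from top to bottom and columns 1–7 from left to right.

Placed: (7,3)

Branch on row 1: col 1 → 1; col 2 → 0; col 4 → 1; col 5 → 2; col 6 → 1; col 7 → 1.
Sum: 1 + 0 + 1 + 2 + 1 + 1 = 6.

6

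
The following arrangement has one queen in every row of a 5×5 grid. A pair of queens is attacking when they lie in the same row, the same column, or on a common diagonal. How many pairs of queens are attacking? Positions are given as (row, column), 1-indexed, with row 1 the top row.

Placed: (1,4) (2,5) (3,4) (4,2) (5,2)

6

Same column: (1,4)–(3,4) (column 4); (4,2)–(5,2) (column 2).
Same diagonal: (1,4)–(2,5) (|1−2| = |4−5| = 1); (2,5)–(3,4) (|2−3| = |5−4| = 1); (2,5)–(5,2) (|2−5| = |5−2| = 3); (3,4)–(5,2) (|3−5| = |4−2| = 2).
Total attacking pairs: 6.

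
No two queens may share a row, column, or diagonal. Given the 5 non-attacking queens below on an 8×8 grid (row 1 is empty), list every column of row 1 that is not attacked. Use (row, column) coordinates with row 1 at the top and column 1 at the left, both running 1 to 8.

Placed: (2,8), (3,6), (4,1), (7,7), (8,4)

(2,8) attacks row 1 at column 8 and diagonals 7.
(3,6) attacks row 1 at column 6 and diagonals 4, 8.
(4,1) attacks row 1 at column 1 and diagonals 4.
(7,7) attacks row 1 at column 7 and diagonals 1.
(8,4) attacks row 1 at column 4.
Attacked columns: {1, 4, 6, 7, 8}. Safe: {2, 3, 5}.

columns 2, 3, 5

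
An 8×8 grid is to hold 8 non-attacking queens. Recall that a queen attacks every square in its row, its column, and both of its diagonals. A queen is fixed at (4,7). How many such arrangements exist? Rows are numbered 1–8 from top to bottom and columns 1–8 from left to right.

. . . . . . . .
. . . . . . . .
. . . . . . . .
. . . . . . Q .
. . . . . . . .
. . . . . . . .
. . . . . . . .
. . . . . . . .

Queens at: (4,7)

8

Branch on row 1: col 1 → 0; col 2 → 1; col 3 → 3; col 5 → 2; col 6 → 2; col 8 → 0.
Sum: 0 + 1 + 3 + 2 + 2 + 0 = 8.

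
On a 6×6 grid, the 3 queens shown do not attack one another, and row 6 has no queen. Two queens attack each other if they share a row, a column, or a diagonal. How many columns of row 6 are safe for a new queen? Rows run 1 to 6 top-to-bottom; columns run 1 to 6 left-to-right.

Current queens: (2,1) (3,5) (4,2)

2

(2,1) attacks row 6 at column 1 and diagonals 5.
(3,5) attacks row 6 at column 5 and diagonals 2.
(4,2) attacks row 6 at column 2 and diagonals 4.
Attacked columns: {1, 2, 4, 5}. Safe: {3, 6}.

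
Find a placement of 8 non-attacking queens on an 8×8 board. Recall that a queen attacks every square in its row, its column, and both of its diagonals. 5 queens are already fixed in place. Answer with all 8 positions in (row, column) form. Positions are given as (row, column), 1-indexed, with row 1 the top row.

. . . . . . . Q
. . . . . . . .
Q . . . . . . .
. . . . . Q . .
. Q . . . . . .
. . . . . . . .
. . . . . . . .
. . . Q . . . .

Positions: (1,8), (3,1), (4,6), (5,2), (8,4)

(1,8) (2,3) (3,1) (4,6) (5,2) (6,5) (7,7) (8,4)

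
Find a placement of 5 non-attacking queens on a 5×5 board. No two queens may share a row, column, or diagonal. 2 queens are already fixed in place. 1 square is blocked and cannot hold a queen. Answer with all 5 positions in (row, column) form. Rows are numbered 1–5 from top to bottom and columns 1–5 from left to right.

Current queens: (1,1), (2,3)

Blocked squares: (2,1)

(1,1) (2,3) (3,5) (4,2) (5,4)

Row 3: attacked by (1,1)→{1,3}; (2,3)→{2,3,4}. Safe: 5. Place at column 5.
Row 4: attacked by (1,1)→{1,4}; (2,3)→{1,3,5}; (3,5)→{4,5}. Safe: 2. Place at column 2.
Row 5: attacked by (1,1)→{1,5}; (2,3)→{3}; (3,5)→{3,5}; (4,2)→{1,2,3}. Safe: 4. Place at column 4.
Columns [1, 3, 5, 2, 4], r−c [0, -1, -2, 2, 1], r+c [2, 5, 8, 6, 9] are all distinct, so no two queens attack.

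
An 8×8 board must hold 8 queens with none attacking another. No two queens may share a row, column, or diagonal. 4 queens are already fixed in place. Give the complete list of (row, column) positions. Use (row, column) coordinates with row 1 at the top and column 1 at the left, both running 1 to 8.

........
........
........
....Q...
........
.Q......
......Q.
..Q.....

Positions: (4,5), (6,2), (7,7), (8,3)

(1,6) (2,4) (3,1) (4,5) (5,8) (6,2) (7,7) (8,3)

Row 1: attacked by (4,5)→{2,5,8}; (6,2)→{2,7}; (7,7)→{1,7}; (8,3)→{3}. Safe: 4, 6. Place at column 6.
Row 2: attacked by (1,6)→{5,6,7}; (4,5)→{3,5,7}; (6,2)→{2,6}; (7,7)→{2,7}; (8,3)→{3}. Safe: 1, 4, 8. Place at column 4.
Row 3: attacked by (1,6)→{4,6,8}; (2,4)→{3,4,5}; (4,5)→{4,5,6}; (6,2)→{2,5}; (7,7)→{3,7}; (8,3)→{3,8}. Safe: 1. Place at column 1.
Row 5: attacked by (1,6)→{2,6}; (2,4)→{1,4,7}; (3,1)→{1,3}; (4,5)→{4,5,6}; (6,2)→{1,2,3}; (7,7)→{5,7}; (8,3)→{3,6}. Safe: 8. Place at column 8.
Columns [6, 4, 1, 5, 8, 2, 7, 3], r−c [-5, -2, 2, -1, -3, 4, 0, 5], r+c [7, 6, 4, 9, 13, 8, 14, 11] are all distinct, so no two queens attack.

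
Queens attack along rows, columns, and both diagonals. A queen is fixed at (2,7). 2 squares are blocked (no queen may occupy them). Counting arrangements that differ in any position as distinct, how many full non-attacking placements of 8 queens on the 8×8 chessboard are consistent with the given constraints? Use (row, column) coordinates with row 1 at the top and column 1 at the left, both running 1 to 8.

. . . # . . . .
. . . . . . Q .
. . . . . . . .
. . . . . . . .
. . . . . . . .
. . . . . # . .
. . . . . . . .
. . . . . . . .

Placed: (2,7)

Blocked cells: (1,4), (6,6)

Branch on row 1: col 1 → 2; col 2 → 2; col 3 → 2; col 5 → 5.
Sum: 2 + 2 + 2 + 5 = 11.

11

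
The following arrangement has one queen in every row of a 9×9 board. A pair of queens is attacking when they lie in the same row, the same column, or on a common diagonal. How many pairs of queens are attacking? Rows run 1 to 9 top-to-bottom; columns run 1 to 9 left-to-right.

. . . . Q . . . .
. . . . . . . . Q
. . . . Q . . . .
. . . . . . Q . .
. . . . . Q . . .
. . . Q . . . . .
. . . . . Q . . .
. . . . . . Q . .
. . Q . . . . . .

7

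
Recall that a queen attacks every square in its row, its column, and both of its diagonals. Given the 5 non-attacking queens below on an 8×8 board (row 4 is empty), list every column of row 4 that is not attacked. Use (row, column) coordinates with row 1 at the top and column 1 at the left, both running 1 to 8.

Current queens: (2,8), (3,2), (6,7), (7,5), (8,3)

columns 4

(2,8) attacks row 4 at column 8 and diagonals 6.
(3,2) attacks row 4 at column 2 and diagonals 1, 3.
(6,7) attacks row 4 at column 7 and diagonals 5.
(7,5) attacks row 4 at column 5 and diagonals 2, 8.
(8,3) attacks row 4 at column 3 and diagonals 7.
Attacked columns: {1, 2, 3, 5, 6, 7, 8}. Safe: {4}.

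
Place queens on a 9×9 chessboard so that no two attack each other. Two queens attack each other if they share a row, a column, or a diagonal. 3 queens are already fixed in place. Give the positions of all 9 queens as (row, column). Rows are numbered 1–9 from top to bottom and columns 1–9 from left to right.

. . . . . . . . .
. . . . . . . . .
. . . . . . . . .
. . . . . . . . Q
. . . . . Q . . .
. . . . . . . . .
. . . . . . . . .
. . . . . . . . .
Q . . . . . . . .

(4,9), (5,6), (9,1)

(1,7) (2,5) (3,3) (4,9) (5,6) (6,8) (7,2) (8,4) (9,1)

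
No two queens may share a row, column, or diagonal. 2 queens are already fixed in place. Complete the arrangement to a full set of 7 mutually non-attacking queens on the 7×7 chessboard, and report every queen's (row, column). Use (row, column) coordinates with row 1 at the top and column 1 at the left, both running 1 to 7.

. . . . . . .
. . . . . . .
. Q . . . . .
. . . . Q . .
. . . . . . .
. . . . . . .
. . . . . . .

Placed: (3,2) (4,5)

(1,3) (2,6) (3,2) (4,5) (5,1) (6,4) (7,7)

Row 1: attacked by (3,2)→{2,4}; (4,5)→{2,5}. Safe: 1, 3, 6, 7. Place at column 3.
Row 2: attacked by (1,3)→{2,3,4}; (3,2)→{1,2,3}; (4,5)→{3,5,7}. Safe: 6. Place at column 6.
Row 5: attacked by (1,3)→{3,7}; (2,6)→{3,6}; (3,2)→{2,4}; (4,5)→{4,5,6}. Safe: 1. Place at column 1.
Row 6: attacked by (1,3)→{3}; (2,6)→{2,6}; (3,2)→{2,5}; (4,5)→{3,5,7}; (5,1)→{1,2}. Safe: 4. Place at column 4.
Row 7: attacked by (1,3)→{3}; (2,6)→{1,6}; (3,2)→{2,6}; (4,5)→{2,5}; (5,1)→{1,3}; (6,4)→{3,4,5}. Safe: 7. Place at column 7.
Columns [3, 6, 2, 5, 1, 4, 7], r−c [-2, -4, 1, -1, 4, 2, 0], r+c [4, 8, 5, 9, 6, 10, 14] are all distinct, so no two queens attack.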